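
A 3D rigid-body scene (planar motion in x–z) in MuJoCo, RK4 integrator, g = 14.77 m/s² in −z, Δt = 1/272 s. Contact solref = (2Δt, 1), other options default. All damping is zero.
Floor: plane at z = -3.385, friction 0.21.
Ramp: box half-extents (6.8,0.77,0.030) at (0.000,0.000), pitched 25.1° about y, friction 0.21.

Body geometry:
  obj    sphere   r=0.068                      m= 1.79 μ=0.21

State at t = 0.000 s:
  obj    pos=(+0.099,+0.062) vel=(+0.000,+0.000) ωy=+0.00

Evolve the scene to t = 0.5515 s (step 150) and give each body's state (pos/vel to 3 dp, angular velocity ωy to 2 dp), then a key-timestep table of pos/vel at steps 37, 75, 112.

State at t = 0.5515 s:
  obj    pos=(+0.715,-0.227) vel=(+2.235,-1.047) ωy=+36.28

Key-timestep trajectory:
   step    t(s)  obj.x    obj.z    obj.vx   obj.vz 
     37  0.1360   +0.137  +0.044  +0.552  -0.258
     75  0.2757   +0.253  -0.010  +1.118  -0.524
    112  0.4118   +0.443  -0.099  +1.669  -0.782


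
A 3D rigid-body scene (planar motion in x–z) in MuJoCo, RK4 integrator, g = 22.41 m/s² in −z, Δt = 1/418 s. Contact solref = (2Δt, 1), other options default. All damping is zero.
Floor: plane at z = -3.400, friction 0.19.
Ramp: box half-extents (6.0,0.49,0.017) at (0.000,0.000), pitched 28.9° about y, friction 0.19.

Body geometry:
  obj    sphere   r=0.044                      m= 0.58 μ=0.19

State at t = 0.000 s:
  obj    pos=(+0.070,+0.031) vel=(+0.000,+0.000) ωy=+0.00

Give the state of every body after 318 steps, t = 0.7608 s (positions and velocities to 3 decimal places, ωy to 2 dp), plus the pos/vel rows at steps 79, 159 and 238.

State at t = 0.7608 s:
  obj    pos=(+2.030,-1.051) vel=(+5.153,-2.844) ωy=+133.73

Key-timestep trajectory:
   step    t(s)  obj.x    obj.z    obj.vx   obj.vz 
     79  0.1890   +0.191  -0.036  +1.280  -0.707
    159  0.3804   +0.560  -0.240  +2.577  -1.422
    238  0.5694   +1.168  -0.575  +3.856  -2.129


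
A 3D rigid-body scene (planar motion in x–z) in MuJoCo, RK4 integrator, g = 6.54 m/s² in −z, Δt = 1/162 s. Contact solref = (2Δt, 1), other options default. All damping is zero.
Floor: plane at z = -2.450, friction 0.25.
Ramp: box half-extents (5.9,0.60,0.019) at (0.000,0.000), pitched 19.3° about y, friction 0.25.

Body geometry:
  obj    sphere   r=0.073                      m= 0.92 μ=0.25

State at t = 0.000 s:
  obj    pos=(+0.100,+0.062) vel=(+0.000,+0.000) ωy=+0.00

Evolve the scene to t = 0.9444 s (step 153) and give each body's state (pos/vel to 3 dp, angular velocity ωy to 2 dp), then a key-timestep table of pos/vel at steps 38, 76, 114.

State at t = 0.9444 s:
  obj    pos=(+0.750,-0.165) vel=(+1.376,-0.482) ωy=+19.97

Key-timestep trajectory:
   step    t(s)  obj.x    obj.z    obj.vx   obj.vz 
     38  0.2346   +0.140  +0.048  +0.342  -0.120
     76  0.4691   +0.261  +0.006  +0.684  -0.239
    114  0.7037   +0.461  -0.064  +1.026  -0.359


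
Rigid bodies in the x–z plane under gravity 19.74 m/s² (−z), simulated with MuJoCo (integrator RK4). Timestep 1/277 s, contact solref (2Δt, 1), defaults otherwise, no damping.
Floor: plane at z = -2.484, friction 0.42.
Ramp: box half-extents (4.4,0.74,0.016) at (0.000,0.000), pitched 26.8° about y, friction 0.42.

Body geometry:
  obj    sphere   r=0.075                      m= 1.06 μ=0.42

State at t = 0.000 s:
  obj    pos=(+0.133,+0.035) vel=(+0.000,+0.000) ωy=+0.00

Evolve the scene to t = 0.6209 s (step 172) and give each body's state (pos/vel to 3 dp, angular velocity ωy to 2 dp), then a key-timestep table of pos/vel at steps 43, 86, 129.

State at t = 0.6209 s:
  obj    pos=(+1.227,-0.518) vel=(+3.524,-1.780) ωy=+52.62

Key-timestep trajectory:
   step    t(s)  obj.x    obj.z    obj.vx   obj.vz 
     43  0.1552   +0.201  +0.000  +0.881  -0.445
     86  0.3105   +0.407  -0.103  +1.762  -0.890
    129  0.4657   +0.748  -0.276  +2.643  -1.335


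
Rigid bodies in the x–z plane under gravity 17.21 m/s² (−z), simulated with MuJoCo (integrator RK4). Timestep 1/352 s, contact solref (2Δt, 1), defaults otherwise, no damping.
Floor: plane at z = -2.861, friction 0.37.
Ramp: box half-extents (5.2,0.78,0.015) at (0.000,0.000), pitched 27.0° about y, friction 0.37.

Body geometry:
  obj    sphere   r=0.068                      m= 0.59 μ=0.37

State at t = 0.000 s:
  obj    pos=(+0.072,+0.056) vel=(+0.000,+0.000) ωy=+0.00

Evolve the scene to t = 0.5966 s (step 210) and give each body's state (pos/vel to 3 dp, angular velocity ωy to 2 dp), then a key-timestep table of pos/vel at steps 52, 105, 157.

State at t = 0.5966 s:
  obj    pos=(+0.957,-0.395) vel=(+2.967,-1.512) ωy=+48.95

Key-timestep trajectory:
   step    t(s)  obj.x    obj.z    obj.vx   obj.vz 
     52  0.1477   +0.126  +0.029  +0.735  -0.374
    105  0.2983   +0.293  -0.056  +1.483  -0.756
    157  0.4460   +0.567  -0.196  +2.218  -1.130


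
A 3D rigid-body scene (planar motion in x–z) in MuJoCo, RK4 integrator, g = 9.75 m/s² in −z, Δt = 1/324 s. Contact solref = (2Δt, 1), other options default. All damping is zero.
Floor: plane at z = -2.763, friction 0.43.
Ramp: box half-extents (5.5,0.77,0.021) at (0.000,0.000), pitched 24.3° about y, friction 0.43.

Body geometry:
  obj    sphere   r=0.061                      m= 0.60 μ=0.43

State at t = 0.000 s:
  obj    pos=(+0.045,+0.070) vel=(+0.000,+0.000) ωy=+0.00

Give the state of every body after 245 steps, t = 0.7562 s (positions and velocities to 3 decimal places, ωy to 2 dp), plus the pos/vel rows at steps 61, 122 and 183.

State at t = 0.7562 s:
  obj    pos=(+0.792,-0.268) vel=(+1.975,-0.892) ωy=+35.52

Key-timestep trajectory:
   step    t(s)  obj.x    obj.z    obj.vx   obj.vz 
     61  0.1883   +0.091  +0.049  +0.492  -0.222
    122  0.3765   +0.230  -0.014  +0.984  -0.444
    183  0.5648   +0.462  -0.118  +1.475  -0.666


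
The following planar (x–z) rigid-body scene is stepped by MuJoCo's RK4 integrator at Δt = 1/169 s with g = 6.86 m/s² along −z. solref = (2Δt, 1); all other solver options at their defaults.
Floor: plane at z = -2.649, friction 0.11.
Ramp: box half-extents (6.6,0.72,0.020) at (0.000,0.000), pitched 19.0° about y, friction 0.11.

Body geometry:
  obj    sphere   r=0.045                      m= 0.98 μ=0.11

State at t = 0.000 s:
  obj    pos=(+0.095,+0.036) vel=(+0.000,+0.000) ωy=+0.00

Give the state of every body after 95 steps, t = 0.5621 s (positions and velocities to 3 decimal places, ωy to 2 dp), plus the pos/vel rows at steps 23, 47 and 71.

State at t = 0.5621 s:
  obj    pos=(+0.333,-0.046) vel=(+0.848,-0.292) ωy=+19.92

Key-timestep trajectory:
   step    t(s)  obj.x    obj.z    obj.vx   obj.vz 
     23  0.1361   +0.109  +0.031  +0.205  -0.071
     47  0.2781   +0.153  +0.016  +0.420  -0.145
     71  0.4201   +0.228  -0.010  +0.634  -0.218


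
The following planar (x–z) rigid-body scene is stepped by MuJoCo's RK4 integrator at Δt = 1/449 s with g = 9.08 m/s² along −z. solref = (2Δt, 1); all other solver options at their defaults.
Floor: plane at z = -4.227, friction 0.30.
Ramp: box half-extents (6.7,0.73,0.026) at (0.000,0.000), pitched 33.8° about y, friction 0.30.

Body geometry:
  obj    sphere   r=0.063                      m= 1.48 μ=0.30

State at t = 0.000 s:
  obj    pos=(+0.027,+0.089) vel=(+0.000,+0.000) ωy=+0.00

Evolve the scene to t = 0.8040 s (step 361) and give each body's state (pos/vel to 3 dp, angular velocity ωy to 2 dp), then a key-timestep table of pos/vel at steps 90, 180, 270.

State at t = 0.8040 s:
  obj    pos=(+0.996,-0.560) vel=(+2.411,-1.614) ωy=+46.04

Key-timestep trajectory:
   step    t(s)  obj.x    obj.z    obj.vx   obj.vz 
     90  0.2004   +0.087  +0.049  +0.601  -0.402
    180  0.4009   +0.268  -0.072  +1.202  -0.805
    270  0.6013   +0.569  -0.274  +1.803  -1.207


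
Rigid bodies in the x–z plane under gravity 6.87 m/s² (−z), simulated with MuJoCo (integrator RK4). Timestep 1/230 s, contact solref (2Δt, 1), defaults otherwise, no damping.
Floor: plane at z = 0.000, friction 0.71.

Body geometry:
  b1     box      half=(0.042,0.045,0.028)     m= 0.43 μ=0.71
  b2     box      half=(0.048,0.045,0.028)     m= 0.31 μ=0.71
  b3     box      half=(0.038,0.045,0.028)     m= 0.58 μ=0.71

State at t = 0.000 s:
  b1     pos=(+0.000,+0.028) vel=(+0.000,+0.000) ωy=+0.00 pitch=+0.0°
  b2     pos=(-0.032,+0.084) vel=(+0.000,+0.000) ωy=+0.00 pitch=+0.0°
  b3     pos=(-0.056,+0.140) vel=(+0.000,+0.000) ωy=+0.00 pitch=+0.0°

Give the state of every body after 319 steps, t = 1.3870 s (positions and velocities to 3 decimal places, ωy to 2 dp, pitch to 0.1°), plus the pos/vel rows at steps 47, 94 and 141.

State at t = 1.3870 s:
  b1     pos=(+0.000,+0.028) vel=(+0.000,+0.000) ωy=+0.00 pitch=+0.0°
  b2     pos=(-0.077,+0.048) vel=(+0.000,+0.000) ωy=+0.00 pitch=-90.0°
  b3     pos=(-0.218,+0.028) vel=(+0.000,+0.000) ωy=+0.00 pitch=+180.0°

Key-timestep trajectory:
   step    t(s)  b1.x    b1.z    b1.vx   b1.vz   b2.x    b2.z    b2.vx   b2.vz   b3.x    b3.z    b3.vx   b3.vz 
     47  0.2043   +0.000  +0.028  +0.000  +0.000   -0.037  +0.085  -0.064  +0.011   -0.071  +0.136  -0.178  -0.069
     94  0.4087   +0.000  +0.028  +0.000  +0.000   -0.069  +0.067  -0.220  -0.456   -0.136  +0.057  -0.373  -0.958
    141  0.6130   +0.000  +0.028  +0.000  +0.000   -0.075  +0.048  +0.046  +0.052   -0.204  +0.040  -0.339  -0.207


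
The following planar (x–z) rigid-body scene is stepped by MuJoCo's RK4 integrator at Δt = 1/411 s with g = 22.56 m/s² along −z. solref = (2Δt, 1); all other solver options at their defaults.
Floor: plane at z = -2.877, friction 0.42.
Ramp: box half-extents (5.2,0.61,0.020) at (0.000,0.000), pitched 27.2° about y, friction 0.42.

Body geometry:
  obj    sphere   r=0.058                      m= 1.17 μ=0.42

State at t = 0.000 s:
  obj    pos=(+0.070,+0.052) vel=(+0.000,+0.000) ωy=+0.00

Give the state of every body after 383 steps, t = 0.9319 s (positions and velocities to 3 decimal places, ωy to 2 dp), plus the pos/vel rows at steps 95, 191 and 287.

State at t = 0.9319 s:
  obj    pos=(+2.915,-1.410) vel=(+6.105,-3.138) ωy=+118.34

Key-timestep trajectory:
   step    t(s)  obj.x    obj.z    obj.vx   obj.vz 
     95  0.2311   +0.245  -0.038  +1.514  -0.778
    191  0.4647   +0.777  -0.312  +3.045  -1.565
    287  0.6983   +1.667  -0.769  +4.575  -2.351


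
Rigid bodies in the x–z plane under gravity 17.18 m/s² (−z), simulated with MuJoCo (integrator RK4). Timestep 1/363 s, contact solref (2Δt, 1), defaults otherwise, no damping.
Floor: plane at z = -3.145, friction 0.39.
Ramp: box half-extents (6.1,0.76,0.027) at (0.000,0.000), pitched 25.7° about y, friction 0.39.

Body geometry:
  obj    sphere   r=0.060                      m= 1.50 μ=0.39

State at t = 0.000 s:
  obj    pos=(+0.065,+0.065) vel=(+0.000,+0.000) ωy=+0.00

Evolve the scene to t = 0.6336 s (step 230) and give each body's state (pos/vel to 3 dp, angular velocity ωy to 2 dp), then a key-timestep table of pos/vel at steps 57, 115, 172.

State at t = 0.6336 s:
  obj    pos=(+1.028,-0.398) vel=(+3.038,-1.462) ωy=+56.19

Key-timestep trajectory:
   step    t(s)  obj.x    obj.z    obj.vx   obj.vz 
     57  0.1570   +0.124  +0.037  +0.753  -0.362
    115  0.3168   +0.306  -0.051  +1.519  -0.731
    172  0.4738   +0.603  -0.194  +2.272  -1.094


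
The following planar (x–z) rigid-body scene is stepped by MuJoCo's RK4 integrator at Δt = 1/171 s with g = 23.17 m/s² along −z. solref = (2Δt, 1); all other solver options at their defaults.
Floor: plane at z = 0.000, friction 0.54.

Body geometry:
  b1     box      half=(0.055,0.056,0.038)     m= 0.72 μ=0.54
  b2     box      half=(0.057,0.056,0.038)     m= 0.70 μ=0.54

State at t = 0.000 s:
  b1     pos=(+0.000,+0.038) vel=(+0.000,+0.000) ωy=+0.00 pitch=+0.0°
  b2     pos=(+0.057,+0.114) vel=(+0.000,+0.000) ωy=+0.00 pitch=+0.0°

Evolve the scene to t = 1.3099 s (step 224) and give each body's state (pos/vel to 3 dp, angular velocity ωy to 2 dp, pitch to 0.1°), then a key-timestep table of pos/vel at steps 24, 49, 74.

State at t = 1.3099 s:
  b1     pos=(+0.000,+0.038) vel=(+0.000,+0.000) ωy=+0.00 pitch=+0.0°
  b2     pos=(+0.110,+0.057) vel=(+0.000,+0.000) ωy=+0.00 pitch=+90.0°

Key-timestep trajectory:
   step    t(s)  b1.x    b1.z    b1.vx   b1.vz   b2.x    b2.z    b2.vx   b2.vz 
     24  0.1404   +0.000  +0.038  -0.001  +0.000   +0.066  +0.112  +0.179  -0.052
     49  0.2865   +0.000  +0.038  +0.000  +0.000   +0.120  +0.060  +0.247  +0.241
     74  0.4327   +0.000  +0.038  +0.000  +0.000   +0.106  +0.056  -0.115  +0.118


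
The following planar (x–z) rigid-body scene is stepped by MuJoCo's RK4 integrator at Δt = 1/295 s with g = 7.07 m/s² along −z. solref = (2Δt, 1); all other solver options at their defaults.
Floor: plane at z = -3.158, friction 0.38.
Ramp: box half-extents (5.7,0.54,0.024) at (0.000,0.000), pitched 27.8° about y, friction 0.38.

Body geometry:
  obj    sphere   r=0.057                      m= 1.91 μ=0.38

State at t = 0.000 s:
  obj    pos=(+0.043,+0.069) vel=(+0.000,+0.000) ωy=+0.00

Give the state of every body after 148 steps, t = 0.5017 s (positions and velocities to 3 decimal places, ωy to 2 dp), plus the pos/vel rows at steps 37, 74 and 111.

State at t = 0.5017 s:
  obj    pos=(+0.305,-0.069) vel=(+1.045,-0.551) ωy=+20.73

Key-timestep trajectory:
   step    t(s)  obj.x    obj.z    obj.vx   obj.vz 
     37  0.1254   +0.059  +0.060  +0.261  -0.138
     74  0.2508   +0.109  +0.034  +0.523  -0.276
    111  0.3763   +0.191  -0.009  +0.784  -0.413


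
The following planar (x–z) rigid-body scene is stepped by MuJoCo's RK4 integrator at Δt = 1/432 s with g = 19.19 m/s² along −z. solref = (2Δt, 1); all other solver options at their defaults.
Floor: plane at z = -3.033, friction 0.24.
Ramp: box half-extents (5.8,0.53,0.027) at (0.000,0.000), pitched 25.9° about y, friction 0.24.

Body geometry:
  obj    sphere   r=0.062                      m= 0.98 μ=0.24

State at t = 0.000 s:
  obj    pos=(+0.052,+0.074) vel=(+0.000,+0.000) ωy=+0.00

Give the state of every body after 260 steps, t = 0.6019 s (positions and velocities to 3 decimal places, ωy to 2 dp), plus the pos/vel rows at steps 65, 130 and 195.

State at t = 0.6019 s:
  obj    pos=(+1.027,-0.400) vel=(+3.242,-1.574) ωy=+58.11

Key-timestep trajectory:
   step    t(s)  obj.x    obj.z    obj.vx   obj.vz 
     65  0.1505   +0.113  +0.044  +0.811  -0.394
    130  0.3009   +0.296  -0.045  +1.621  -0.787
    195  0.4514   +0.601  -0.193  +2.431  -1.181


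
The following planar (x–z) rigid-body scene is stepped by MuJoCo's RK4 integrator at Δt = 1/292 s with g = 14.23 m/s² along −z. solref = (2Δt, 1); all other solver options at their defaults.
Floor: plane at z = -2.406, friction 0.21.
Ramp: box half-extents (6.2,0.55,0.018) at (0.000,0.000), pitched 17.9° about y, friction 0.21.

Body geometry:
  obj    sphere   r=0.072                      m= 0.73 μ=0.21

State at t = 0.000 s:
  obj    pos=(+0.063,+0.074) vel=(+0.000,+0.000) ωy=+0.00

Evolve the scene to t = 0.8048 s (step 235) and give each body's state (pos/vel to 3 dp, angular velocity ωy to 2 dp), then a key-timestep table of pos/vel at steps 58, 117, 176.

State at t = 0.8048 s:
  obj    pos=(+1.026,-0.237) vel=(+2.393,-0.773) ωy=+34.92

Key-timestep trajectory:
   step    t(s)  obj.x    obj.z    obj.vx   obj.vz 
     58  0.1986   +0.122  +0.055  +0.591  -0.191
    117  0.4007   +0.302  -0.003  +1.191  -0.385
    176  0.6027   +0.603  -0.100  +1.792  -0.579


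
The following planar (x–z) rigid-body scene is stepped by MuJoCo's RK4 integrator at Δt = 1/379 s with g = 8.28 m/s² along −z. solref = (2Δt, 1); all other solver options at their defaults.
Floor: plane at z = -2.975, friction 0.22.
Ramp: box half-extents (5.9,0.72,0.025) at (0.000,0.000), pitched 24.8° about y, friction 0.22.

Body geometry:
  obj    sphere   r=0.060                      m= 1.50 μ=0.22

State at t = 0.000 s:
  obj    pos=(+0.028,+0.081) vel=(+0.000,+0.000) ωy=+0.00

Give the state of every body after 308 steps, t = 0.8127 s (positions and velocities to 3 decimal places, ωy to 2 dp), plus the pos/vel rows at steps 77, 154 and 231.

State at t = 0.8127 s:
  obj    pos=(+0.772,-0.263) vel=(+1.830,-0.846) ωy=+33.60

Key-timestep trajectory:
   step    t(s)  obj.x    obj.z    obj.vx   obj.vz 
     77  0.2032   +0.074  +0.059  +0.458  -0.211
    154  0.4063   +0.214  -0.005  +0.915  -0.423
    231  0.6095   +0.446  -0.113  +1.373  -0.634


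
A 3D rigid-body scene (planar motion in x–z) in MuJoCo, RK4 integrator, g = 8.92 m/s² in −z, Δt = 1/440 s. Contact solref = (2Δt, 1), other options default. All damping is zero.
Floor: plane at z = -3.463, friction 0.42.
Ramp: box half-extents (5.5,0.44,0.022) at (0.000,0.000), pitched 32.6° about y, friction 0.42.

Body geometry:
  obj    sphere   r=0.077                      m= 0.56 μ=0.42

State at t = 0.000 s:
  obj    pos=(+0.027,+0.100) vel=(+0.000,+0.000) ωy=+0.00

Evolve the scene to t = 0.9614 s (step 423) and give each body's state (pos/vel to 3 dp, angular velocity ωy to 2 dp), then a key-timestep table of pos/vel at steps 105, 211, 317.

State at t = 0.9614 s:
  obj    pos=(+1.364,-0.755) vel=(+2.780,-1.778) ωy=+42.86

Key-timestep trajectory:
   step    t(s)  obj.x    obj.z    obj.vx   obj.vz 
    105  0.2386   +0.109  +0.048  +0.690  -0.441
    211  0.4795   +0.360  -0.113  +1.387  -0.887
    317  0.7205   +0.778  -0.380  +2.084  -1.332


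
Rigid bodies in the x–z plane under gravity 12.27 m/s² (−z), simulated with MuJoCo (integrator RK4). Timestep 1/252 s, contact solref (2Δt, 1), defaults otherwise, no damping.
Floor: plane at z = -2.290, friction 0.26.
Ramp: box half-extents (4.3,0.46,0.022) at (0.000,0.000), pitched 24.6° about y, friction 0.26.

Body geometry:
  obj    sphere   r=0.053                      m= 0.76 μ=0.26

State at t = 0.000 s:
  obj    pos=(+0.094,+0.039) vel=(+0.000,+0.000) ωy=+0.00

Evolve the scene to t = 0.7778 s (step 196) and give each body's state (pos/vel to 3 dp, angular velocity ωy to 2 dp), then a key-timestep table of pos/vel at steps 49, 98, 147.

State at t = 0.7778 s:
  obj    pos=(+1.098,-0.420) vel=(+2.580,-1.181) ωy=+53.53

Key-timestep trajectory:
   step    t(s)  obj.x    obj.z    obj.vx   obj.vz 
     49  0.1944   +0.157  +0.011  +0.645  -0.295
     98  0.3889   +0.345  -0.075  +1.290  -0.591
    147  0.5833   +0.659  -0.219  +1.935  -0.886


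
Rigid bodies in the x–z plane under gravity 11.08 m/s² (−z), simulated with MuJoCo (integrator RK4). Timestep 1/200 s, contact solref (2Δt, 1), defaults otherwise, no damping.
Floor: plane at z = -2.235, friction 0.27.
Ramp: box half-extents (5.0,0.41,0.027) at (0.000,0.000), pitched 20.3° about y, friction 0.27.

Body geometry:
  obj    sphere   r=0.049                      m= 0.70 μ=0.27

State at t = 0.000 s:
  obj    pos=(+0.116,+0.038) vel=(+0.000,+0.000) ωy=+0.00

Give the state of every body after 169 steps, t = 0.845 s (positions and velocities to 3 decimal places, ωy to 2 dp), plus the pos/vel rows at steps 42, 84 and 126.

State at t = 0.845 s:
  obj    pos=(+1.036,-0.302) vel=(+2.176,-0.805) ωy=+47.34

Key-timestep trajectory:
   step    t(s)  obj.x    obj.z    obj.vx   obj.vz 
     42  0.2100   +0.173  +0.017  +0.541  -0.200
     84  0.4200   +0.343  -0.046  +1.082  -0.400
    126  0.6300   +0.627  -0.151  +1.622  -0.600


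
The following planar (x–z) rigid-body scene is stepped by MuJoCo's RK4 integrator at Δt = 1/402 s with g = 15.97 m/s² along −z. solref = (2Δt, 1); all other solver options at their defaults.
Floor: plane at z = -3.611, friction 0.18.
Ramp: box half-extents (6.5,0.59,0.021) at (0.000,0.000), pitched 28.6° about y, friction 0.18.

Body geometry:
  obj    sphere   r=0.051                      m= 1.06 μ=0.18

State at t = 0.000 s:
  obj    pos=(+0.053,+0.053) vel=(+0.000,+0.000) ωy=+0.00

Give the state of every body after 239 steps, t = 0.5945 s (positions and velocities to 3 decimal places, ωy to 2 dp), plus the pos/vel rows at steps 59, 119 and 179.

State at t = 0.5945 s:
  obj    pos=(+0.900,-0.409) vel=(+2.851,-1.554) ωy=+63.64

Key-timestep trajectory:
   step    t(s)  obj.x    obj.z    obj.vx   obj.vz 
     59  0.1468   +0.105  +0.025  +0.704  -0.384
    119  0.2960   +0.263  -0.061  +1.419  -0.774
    179  0.4453   +0.528  -0.206  +2.135  -1.164


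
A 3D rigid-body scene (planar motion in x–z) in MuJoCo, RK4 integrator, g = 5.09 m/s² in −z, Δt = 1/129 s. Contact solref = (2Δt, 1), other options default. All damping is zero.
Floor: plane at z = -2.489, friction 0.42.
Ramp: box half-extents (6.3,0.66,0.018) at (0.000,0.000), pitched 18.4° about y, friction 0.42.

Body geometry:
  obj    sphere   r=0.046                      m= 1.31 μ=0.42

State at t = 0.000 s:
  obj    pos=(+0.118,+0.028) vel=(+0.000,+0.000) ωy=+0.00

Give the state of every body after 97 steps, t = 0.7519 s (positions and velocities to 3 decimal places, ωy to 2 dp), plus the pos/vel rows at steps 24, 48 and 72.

State at t = 0.7519 s:
  obj    pos=(+0.426,-0.074) vel=(+0.819,-0.272) ωy=+18.75

Key-timestep trajectory:
   step    t(s)  obj.x    obj.z    obj.vx   obj.vz 
     24  0.1860   +0.137  +0.022  +0.203  -0.067
     48  0.3721   +0.193  +0.003  +0.405  -0.135
     72  0.5581   +0.288  -0.028  +0.608  -0.202


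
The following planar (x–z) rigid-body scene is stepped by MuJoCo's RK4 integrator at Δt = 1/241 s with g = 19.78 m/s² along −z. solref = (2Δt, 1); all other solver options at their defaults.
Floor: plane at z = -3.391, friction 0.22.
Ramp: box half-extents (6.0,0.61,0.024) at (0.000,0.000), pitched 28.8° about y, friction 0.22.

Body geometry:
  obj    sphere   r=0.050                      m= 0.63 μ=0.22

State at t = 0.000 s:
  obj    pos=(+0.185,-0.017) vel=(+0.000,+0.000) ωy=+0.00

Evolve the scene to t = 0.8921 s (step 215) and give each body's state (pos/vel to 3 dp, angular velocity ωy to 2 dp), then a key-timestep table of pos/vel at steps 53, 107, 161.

State at t = 0.8921 s:
  obj    pos=(+2.559,-1.322) vel=(+5.321,-2.925) ωy=+121.41

Key-timestep trajectory:
   step    t(s)  obj.x    obj.z    obj.vx   obj.vz 
     53  0.2199   +0.329  -0.097  +1.312  -0.721
    107  0.4440   +0.773  -0.341  +2.649  -1.456
    161  0.6680   +1.516  -0.749  +3.985  -2.191


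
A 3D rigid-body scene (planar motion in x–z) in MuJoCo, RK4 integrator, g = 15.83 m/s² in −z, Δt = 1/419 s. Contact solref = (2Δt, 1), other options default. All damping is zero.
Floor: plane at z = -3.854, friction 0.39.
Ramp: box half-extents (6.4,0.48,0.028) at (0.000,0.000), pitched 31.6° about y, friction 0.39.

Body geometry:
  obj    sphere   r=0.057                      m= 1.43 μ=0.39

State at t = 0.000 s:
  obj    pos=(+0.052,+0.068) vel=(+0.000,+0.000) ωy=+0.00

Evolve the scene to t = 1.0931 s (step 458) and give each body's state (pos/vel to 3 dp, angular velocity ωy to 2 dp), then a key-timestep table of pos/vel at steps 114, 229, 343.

State at t = 1.0931 s:
  obj    pos=(+3.067,-1.787) vel=(+5.516,-3.394) ωy=+113.61

Key-timestep trajectory:
   step    t(s)  obj.x    obj.z    obj.vx   obj.vz 
    114  0.2721   +0.239  -0.047  +1.373  -0.845
    229  0.5465   +0.806  -0.396  +2.758  -1.697
    343  0.8186   +1.743  -0.972  +4.131  -2.541


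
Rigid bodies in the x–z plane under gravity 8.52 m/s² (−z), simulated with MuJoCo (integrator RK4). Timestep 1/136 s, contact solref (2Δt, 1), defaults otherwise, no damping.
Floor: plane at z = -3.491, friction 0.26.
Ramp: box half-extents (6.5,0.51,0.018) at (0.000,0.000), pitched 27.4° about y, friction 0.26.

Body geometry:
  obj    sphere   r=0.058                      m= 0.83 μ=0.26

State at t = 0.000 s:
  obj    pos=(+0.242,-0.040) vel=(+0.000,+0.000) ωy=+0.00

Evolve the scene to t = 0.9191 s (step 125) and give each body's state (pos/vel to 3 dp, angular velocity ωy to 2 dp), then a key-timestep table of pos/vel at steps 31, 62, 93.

State at t = 0.9191 s:
  obj    pos=(+1.293,-0.584) vel=(+2.286,-1.185) ωy=+44.37

Key-timestep trajectory:
   step    t(s)  obj.x    obj.z    obj.vx   obj.vz 
     31  0.2279   +0.307  -0.073  +0.567  -0.294
     62  0.4559   +0.501  -0.174  +1.134  -0.588
     93  0.6838   +0.824  -0.341  +1.701  -0.881


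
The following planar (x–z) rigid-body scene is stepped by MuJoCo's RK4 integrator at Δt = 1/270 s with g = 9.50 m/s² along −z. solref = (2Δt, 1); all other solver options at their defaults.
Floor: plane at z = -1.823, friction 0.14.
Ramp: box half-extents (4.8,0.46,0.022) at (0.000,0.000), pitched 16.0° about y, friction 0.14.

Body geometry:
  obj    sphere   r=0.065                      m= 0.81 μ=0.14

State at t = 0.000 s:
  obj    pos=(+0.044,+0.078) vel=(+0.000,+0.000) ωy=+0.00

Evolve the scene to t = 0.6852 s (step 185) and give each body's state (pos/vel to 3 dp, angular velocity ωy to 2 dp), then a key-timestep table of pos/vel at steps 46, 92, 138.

State at t = 0.6852 s:
  obj    pos=(+0.466,-0.043) vel=(+1.232,-0.353) ωy=+19.71

Key-timestep trajectory:
   step    t(s)  obj.x    obj.z    obj.vx   obj.vz 
     46  0.1704   +0.070  +0.070  +0.306  -0.088
     92  0.3407   +0.148  +0.048  +0.613  -0.176
    138  0.5111   +0.279  +0.011  +0.919  -0.264


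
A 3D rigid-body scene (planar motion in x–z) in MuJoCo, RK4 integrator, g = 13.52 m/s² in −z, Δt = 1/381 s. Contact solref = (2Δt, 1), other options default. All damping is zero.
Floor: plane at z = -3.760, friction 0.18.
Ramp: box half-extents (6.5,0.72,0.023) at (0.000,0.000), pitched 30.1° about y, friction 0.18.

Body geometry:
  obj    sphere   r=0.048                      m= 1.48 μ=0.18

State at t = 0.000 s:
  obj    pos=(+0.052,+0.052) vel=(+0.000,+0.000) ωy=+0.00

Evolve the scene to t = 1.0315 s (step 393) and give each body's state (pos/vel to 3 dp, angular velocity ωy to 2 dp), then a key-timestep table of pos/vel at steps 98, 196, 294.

State at t = 1.0315 s:
  obj    pos=(+2.281,-1.240) vel=(+4.322,-2.506) ωy=+104.06

Key-timestep trajectory:
   step    t(s)  obj.x    obj.z    obj.vx   obj.vz 
     98  0.2572   +0.191  -0.028  +1.078  -0.625
    196  0.5144   +0.607  -0.270  +2.156  -1.250
    294  0.7717   +1.300  -0.671  +3.234  -1.874


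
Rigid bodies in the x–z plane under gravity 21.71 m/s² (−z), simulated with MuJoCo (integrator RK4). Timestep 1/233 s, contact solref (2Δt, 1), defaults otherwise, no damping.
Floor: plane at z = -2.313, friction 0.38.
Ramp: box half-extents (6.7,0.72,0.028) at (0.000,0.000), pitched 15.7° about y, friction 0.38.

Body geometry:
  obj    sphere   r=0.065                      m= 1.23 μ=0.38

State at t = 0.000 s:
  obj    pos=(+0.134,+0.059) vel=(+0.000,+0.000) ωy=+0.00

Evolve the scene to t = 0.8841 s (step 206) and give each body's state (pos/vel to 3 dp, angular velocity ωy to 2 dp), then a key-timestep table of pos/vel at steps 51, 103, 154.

State at t = 0.8841 s:
  obj    pos=(+1.713,-0.385) vel=(+3.572,-1.004) ωy=+57.07

Key-timestep trajectory:
   step    t(s)  obj.x    obj.z    obj.vx   obj.vz 
     51  0.2189   +0.231  +0.032  +0.884  -0.249
    103  0.4421   +0.529  -0.052  +1.786  -0.502
    154  0.6609   +1.016  -0.189  +2.670  -0.751


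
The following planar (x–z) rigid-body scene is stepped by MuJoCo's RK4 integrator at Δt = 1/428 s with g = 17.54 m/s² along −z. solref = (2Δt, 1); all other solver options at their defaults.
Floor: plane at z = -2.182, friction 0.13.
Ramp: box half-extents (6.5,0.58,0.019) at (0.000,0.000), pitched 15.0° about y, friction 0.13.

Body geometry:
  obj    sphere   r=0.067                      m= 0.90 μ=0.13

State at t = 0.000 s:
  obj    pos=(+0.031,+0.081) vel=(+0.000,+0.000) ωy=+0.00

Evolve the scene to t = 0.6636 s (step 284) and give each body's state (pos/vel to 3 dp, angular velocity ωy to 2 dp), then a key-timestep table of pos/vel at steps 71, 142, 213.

State at t = 0.6636 s:
  obj    pos=(+0.721,-0.104) vel=(+2.078,-0.557) ωy=+32.11

Key-timestep trajectory:
   step    t(s)  obj.x    obj.z    obj.vx   obj.vz 
     71  0.1659   +0.074  +0.069  +0.520  -0.139
    142  0.3318   +0.203  +0.035  +1.039  -0.278
    213  0.4977   +0.419  -0.023  +1.559  -0.418


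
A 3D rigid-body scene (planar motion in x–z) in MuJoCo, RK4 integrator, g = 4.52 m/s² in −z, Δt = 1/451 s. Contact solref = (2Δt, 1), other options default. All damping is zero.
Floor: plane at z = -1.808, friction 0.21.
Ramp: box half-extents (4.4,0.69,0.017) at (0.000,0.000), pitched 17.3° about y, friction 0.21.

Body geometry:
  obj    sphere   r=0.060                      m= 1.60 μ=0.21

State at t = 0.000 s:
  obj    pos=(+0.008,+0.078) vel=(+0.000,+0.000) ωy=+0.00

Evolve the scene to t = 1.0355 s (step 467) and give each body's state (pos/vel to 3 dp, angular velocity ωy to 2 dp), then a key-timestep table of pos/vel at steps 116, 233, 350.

State at t = 1.0355 s:
  obj    pos=(+0.499,-0.075) vel=(+0.949,-0.296) ωy=+16.57

Key-timestep trajectory:
   step    t(s)  obj.x    obj.z    obj.vx   obj.vz 
    116  0.2572   +0.038  +0.069  +0.236  -0.073
    233  0.5166   +0.130  +0.040  +0.474  -0.148
    350  0.7761   +0.284  -0.008  +0.711  -0.222


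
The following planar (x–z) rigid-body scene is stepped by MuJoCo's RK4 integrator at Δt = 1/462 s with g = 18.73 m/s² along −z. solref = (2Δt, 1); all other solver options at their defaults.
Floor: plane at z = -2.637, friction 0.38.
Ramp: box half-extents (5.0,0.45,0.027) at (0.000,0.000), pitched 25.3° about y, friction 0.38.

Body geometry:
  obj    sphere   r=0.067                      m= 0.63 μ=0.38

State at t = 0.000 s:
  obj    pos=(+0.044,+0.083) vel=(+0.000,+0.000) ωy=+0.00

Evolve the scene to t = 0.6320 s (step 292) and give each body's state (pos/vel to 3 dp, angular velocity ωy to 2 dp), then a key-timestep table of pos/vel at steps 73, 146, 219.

State at t = 0.6320 s:
  obj    pos=(+1.077,-0.405) vel=(+3.267,-1.544) ωy=+53.93

Key-timestep trajectory:
   step    t(s)  obj.x    obj.z    obj.vx   obj.vz 
     73  0.1580   +0.109  +0.053  +0.817  -0.386
    146  0.3160   +0.302  -0.039  +1.634  -0.772
    219  0.4740   +0.625  -0.191  +2.450  -1.158


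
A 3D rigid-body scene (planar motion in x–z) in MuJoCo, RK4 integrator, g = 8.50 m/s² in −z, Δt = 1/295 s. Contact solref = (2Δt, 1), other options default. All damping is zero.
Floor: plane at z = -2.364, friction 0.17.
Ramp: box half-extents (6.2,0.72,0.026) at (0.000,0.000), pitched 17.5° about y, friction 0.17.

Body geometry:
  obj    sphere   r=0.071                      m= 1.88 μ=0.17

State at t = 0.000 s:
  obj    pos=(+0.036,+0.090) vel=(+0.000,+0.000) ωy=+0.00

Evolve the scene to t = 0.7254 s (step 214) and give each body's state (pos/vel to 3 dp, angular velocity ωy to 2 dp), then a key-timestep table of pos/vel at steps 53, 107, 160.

State at t = 0.7254 s:
  obj    pos=(+0.494,-0.054) vel=(+1.263,-0.398) ωy=+18.65

Key-timestep trajectory:
   step    t(s)  obj.x    obj.z    obj.vx   obj.vz 
     53  0.1797   +0.064  +0.081  +0.313  -0.099
    107  0.3627   +0.151  +0.054  +0.632  -0.199
    160  0.5424   +0.292  +0.010  +0.944  -0.298


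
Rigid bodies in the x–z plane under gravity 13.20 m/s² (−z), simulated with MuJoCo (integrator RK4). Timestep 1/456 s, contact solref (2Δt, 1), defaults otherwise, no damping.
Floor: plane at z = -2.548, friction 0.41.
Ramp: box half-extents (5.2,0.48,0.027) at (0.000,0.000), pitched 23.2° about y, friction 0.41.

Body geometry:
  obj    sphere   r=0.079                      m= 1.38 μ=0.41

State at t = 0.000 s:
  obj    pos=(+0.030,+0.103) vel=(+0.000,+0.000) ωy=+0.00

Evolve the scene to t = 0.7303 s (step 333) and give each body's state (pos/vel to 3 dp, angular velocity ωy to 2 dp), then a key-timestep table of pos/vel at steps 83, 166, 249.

State at t = 0.7303 s:
  obj    pos=(+0.940,-0.288) vel=(+2.493,-1.069) ωy=+34.33

Key-timestep trajectory:
   step    t(s)  obj.x    obj.z    obj.vx   obj.vz 
     83  0.1820   +0.086  +0.078  +0.621  -0.266
    166  0.3640   +0.256  +0.006  +1.243  -0.533
    249  0.5461   +0.539  -0.116  +1.864  -0.799


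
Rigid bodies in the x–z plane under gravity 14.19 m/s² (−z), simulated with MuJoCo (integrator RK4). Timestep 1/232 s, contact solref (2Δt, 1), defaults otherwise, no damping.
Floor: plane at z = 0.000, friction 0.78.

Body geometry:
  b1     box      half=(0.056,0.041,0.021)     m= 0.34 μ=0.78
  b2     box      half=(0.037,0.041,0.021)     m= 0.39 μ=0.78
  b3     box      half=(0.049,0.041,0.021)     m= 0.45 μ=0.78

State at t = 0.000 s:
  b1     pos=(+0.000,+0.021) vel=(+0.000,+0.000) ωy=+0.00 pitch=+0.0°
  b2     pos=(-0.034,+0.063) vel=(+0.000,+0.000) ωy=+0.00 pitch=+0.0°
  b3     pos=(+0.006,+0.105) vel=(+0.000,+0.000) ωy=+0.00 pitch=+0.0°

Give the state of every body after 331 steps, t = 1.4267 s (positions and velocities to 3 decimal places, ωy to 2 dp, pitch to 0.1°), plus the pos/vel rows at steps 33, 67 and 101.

State at t = 1.4267 s:
  b1     pos=(+0.000,+0.021) vel=(+0.000,+0.000) ωy=+0.00 pitch=+0.0°
  b2     pos=(-0.034,+0.063) vel=(+0.000,+0.000) ωy=+0.00 pitch=+0.0°
  b3     pos=(+0.120,+0.021) vel=(+0.000,+0.000) ωy=+0.00 pitch=+180.0°

Key-timestep trajectory:
   step    t(s)  b1.x    b1.z    b1.vx   b1.vz   b2.x    b2.z    b2.vx   b2.vz   b3.x    b3.z    b3.vx   b3.vz 
     33  0.1422   +0.000  +0.021  +0.000  +0.000   -0.034  +0.063  -0.001  +0.000   +0.015  +0.102  +0.146  -0.096
     67  0.2888   +0.000  +0.021  +0.000  +0.000   -0.034  +0.063  +0.000  +0.000   +0.041  +0.095  +0.197  -0.026
    101  0.4353   +0.000  +0.021  +0.000  +0.000   -0.034  +0.063  +0.000  +0.000   +0.089  +0.078  +0.452  -0.416


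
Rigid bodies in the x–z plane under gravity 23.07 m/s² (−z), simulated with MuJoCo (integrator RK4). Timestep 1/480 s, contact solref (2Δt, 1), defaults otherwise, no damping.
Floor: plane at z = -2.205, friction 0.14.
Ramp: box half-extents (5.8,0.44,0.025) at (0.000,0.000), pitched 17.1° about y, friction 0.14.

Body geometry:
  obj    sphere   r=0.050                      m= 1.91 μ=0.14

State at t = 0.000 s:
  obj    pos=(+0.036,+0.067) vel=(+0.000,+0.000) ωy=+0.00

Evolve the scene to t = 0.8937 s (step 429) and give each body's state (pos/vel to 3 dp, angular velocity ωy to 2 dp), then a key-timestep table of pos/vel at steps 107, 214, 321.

State at t = 0.8937 s:
  obj    pos=(+1.886,-0.502) vel=(+4.139,-1.273) ωy=+86.60

Key-timestep trajectory:
   step    t(s)  obj.x    obj.z    obj.vx   obj.vz 
    107  0.2229   +0.151  +0.032  +1.032  -0.318
    214  0.4458   +0.496  -0.074  +2.065  -0.635
    321  0.6687   +1.072  -0.251  +3.097  -0.953


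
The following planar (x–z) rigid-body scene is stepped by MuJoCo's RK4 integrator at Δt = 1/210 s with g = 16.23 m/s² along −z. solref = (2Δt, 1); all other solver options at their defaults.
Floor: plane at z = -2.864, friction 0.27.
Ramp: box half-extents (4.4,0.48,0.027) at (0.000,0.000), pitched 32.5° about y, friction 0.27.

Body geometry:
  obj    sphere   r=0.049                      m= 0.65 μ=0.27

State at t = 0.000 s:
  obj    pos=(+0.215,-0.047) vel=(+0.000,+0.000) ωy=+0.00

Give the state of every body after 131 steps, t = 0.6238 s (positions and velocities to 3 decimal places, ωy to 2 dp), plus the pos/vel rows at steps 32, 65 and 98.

State at t = 0.6238 s:
  obj    pos=(+1.237,-0.698) vel=(+3.277,-2.088) ωy=+79.27

Key-timestep trajectory:
   step    t(s)  obj.x    obj.z    obj.vx   obj.vz 
     32  0.1524   +0.276  -0.086  +0.801  -0.510
     65  0.3095   +0.467  -0.207  +1.626  -1.036
     98  0.4667   +0.787  -0.411  +2.452  -1.562


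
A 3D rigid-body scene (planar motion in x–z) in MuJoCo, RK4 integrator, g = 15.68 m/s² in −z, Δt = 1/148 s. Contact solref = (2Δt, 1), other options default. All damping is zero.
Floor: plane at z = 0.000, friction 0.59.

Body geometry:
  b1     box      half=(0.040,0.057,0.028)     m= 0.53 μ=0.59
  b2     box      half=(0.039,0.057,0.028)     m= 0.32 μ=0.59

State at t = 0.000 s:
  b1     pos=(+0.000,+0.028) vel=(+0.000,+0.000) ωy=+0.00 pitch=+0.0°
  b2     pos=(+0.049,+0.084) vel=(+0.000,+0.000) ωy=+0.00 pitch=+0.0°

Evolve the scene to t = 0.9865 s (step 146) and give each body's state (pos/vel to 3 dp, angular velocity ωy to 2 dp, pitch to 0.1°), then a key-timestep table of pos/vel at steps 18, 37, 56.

State at t = 0.9865 s:
  b1     pos=(+0.000,+0.028) vel=(+0.000,+0.000) ωy=+0.00 pitch=+0.0°
  b2     pos=(+0.087,+0.039) vel=(+0.000,+0.000) ωy=+0.00 pitch=+90.0°

Key-timestep trajectory:
   step    t(s)  b1.x    b1.z    b1.vx   b1.vz   b2.x    b2.z    b2.vx   b2.vz 
     18  0.1216   +0.000  +0.028  +0.000  +0.000   +0.068  +0.067  +0.275  -0.533
     37  0.2500   +0.000  +0.028  +0.000  +0.000   +0.102  +0.046  +0.056  +0.020
     56  0.3784   +0.000  +0.028  +0.000  +0.000   +0.085  +0.038  -0.071  +0.051


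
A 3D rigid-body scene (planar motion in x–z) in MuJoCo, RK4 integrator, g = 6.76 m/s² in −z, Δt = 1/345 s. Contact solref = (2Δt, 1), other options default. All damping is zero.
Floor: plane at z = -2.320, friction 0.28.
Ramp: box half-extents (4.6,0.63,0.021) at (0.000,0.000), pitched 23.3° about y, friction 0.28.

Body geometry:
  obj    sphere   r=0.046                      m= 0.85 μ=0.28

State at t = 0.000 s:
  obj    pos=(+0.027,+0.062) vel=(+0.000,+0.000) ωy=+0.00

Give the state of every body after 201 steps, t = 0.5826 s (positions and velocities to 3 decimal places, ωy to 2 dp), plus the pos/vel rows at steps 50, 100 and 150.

State at t = 0.5826 s:
  obj    pos=(+0.325,-0.067) vel=(+1.022,-0.440) ωy=+24.19

Key-timestep trajectory:
   step    t(s)  obj.x    obj.z    obj.vx   obj.vz 
     50  0.1449   +0.045  +0.053  +0.254  -0.110
    100  0.2899   +0.101  +0.030  +0.508  -0.219
    150  0.4348   +0.193  -0.010  +0.763  -0.328


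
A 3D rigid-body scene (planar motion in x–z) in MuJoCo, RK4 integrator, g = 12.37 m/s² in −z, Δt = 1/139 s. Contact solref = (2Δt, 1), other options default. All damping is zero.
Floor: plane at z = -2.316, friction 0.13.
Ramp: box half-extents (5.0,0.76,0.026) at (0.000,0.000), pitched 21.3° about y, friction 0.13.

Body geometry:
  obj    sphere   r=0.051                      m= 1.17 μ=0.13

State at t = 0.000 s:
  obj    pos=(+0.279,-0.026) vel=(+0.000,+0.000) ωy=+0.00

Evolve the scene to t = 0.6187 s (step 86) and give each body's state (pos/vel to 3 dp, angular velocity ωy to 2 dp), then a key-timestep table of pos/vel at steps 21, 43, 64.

State at t = 0.6187 s:
  obj    pos=(+0.852,-0.249) vel=(+1.851,-0.721) ωy=+38.91

Key-timestep trajectory:
   step    t(s)  obj.x    obj.z    obj.vx   obj.vz 
     21  0.1511   +0.313  -0.039  +0.452  -0.176
     43  0.3094   +0.422  -0.082  +0.925  -0.361
     64  0.4604   +0.596  -0.150  +1.377  -0.537


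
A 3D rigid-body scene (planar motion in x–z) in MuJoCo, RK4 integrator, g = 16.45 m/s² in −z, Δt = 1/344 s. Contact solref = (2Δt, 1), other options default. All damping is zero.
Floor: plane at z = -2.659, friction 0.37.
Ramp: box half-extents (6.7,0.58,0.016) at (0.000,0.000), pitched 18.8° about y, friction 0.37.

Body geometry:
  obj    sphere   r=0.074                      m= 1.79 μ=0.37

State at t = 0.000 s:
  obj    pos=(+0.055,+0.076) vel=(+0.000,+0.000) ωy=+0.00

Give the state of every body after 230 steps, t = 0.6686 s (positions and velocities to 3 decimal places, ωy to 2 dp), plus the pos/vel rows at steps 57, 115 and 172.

State at t = 0.6686 s:
  obj    pos=(+0.856,-0.196) vel=(+2.397,-0.816) ωy=+34.21

Key-timestep trajectory:
   step    t(s)  obj.x    obj.z    obj.vx   obj.vz 
     57  0.1657   +0.104  +0.060  +0.594  -0.202
    115  0.3343   +0.255  +0.008  +1.198  -0.408
    172  0.5000   +0.503  -0.076  +1.792  -0.610


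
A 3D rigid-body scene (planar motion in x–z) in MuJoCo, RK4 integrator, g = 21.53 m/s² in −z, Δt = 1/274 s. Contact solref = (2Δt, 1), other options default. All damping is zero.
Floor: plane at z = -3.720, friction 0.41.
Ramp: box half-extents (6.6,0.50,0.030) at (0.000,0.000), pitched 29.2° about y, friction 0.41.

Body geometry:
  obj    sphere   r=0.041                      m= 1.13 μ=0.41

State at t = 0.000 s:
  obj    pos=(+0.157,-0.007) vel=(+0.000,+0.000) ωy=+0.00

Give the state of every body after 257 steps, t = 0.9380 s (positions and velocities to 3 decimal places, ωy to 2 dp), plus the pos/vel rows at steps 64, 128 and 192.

State at t = 0.9380 s:
  obj    pos=(+3.038,-1.617) vel=(+6.143,-3.433) ωy=+171.62

Key-timestep trajectory:
   step    t(s)  obj.x    obj.z    obj.vx   obj.vz 
     64  0.2336   +0.336  -0.106  +1.530  -0.855
    128  0.4672   +0.872  -0.406  +3.059  -1.710
    192  0.7007   +1.765  -0.905  +4.589  -2.565
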